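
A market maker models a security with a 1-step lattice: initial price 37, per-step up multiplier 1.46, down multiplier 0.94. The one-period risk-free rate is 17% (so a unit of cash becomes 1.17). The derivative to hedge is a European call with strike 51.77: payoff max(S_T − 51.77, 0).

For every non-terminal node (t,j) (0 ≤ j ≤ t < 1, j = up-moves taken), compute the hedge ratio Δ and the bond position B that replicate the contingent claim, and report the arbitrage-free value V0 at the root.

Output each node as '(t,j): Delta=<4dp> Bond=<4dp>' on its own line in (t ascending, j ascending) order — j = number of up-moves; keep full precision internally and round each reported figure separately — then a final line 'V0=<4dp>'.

(0,0): Delta=0.1169 Bond=-3.4763
V0=0.8506

The replicating-portfolio and risk-neutral prices coincide; use p* = (1.17−0.94)/(1.46−0.94) = 0.4423 for the latter.
Payoff layer (t=1): V(1,0)=0.0000, V(1,1)=2.2500
(0,0): S=37.0000. Δ = (V_up−V_dn)/(S_up−S_dn) = (2.2500−0.0000)/(54.0200−34.7800) = 0.1169. V = [p*·2.2500 + (1−p*)·0.0000]/1.17 = 0.8506. B = V − Δ·S = -3.4763.
Self-financing check: at every node Δ·S+B equals the discounted successor values.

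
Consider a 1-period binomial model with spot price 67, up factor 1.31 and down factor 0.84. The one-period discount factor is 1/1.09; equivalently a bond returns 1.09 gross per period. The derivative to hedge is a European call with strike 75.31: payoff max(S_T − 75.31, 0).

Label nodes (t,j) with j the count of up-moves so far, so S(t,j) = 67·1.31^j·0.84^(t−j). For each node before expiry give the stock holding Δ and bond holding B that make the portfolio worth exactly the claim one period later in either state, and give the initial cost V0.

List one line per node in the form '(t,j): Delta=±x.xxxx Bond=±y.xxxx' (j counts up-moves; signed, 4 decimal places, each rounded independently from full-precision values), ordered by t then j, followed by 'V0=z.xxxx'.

(0,0): Delta=0.3957 Bond=-20.4302
V0=6.0804

The replicating-portfolio and risk-neutral prices coincide; use p* = (1.09−0.84)/(1.31−0.84) = 0.5319 for the latter.
Payoff layer (t=1): V(1,0)=0.0000, V(1,1)=12.4600
  t=0,j=0: stock 67.0000 → up 87.7700 (V=12.4600), down 56.2800 (V=0.0000). Price 6.0804; hedge Δ=0.3957, bond B=-20.4302.
Root portfolio cost Δ·67+B reproduces V0=6.0804.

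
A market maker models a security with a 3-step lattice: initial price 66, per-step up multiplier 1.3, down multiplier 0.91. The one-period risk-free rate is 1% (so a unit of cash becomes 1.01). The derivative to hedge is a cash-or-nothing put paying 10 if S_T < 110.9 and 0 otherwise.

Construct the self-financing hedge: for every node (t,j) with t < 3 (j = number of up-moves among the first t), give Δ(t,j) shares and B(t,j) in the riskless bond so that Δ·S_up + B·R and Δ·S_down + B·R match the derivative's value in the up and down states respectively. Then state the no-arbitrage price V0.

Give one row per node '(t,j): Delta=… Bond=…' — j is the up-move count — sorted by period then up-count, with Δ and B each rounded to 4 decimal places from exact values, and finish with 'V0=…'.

No-arbitrage ⇒ martingale measure with p* = (R−d)/(u−d) = 0.2564.
At expiry t=3: V(3,0)=10.0000, V(3,1)=10.0000, V(3,2)=10.0000, V(3,3)=0.0000
Node (2,0) S=54.6546: V=(p*·10.0000+(1−p*)·10.0000)/1.01=9.9010; Δ=(10.0000−10.0000)/(71.0510−49.7357)=0.0000; B=V−Δ·S=9.9010
Node (2,1) S=78.0780: V=(p*·10.0000+(1−p*)·10.0000)/1.01=9.9010; Δ=(10.0000−10.0000)/(101.5014−71.0510)=0.0000; B=V−Δ·S=9.9010
Node (2,2) S=111.5400: V=(p*·0.0000+(1−p*)·10.0000)/1.01=7.3623; Δ=(0.0000−10.0000)/(145.0020−101.5014)=-0.2299; B=V−Δ·S=33.0033
Node (1,0) S=60.0600: V=(p*·9.9010+(1−p*)·9.9010)/1.01=9.8030; Δ=(9.9010−9.9010)/(78.0780−54.6546)=0.0000; B=V−Δ·S=9.8030
Node (1,1) S=85.8000: V=(p*·7.3623+(1−p*)·9.9010)/1.01=9.1585; Δ=(7.3623−9.9010)/(111.5400−78.0780)=-0.0759; B=V−Δ·S=15.6680
Node (0,0) S=66.0000: V=(p*·9.1585+(1−p*)·9.8030)/1.01=9.5423; Δ=(9.1585−9.8030)/(85.8000−60.0600)=-0.0250; B=V−Δ·S=11.1949
The time-0 hedge costs 9.5423, which is the no-arbitrage price.

(0,0): Delta=-0.0250 Bond=11.1949
(1,0): Delta=0.0000 Bond=9.8030
(1,1): Delta=-0.0759 Bond=15.6680
(2,0): Delta=0.0000 Bond=9.9010
(2,1): Delta=0.0000 Bond=9.9010
(2,2): Delta=-0.2299 Bond=33.0033
V0=9.5423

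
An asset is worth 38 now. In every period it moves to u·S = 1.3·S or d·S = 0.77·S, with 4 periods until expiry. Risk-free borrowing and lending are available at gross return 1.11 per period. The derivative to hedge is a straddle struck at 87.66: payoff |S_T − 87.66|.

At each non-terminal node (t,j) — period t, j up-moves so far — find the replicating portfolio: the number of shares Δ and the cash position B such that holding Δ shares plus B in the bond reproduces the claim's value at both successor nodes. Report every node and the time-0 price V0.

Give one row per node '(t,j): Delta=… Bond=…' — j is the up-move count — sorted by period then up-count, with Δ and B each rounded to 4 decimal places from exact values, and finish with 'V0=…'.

(0,0): Delta=-0.5999 Bond=47.1975
(1,0): Delta=-1.0000 Bond=64.0962
(1,1): Delta=-0.4675 Bond=45.8471
(2,0): Delta=-1.0000 Bond=71.1468
(2,1): Delta=-1.0000 Bond=71.1468
(2,2): Delta=-0.2912 Bond=39.5705
(3,0): Delta=-1.0000 Bond=78.9730
(3,1): Delta=-1.0000 Bond=78.9730
(3,2): Delta=-1.0000 Bond=78.9730
(3,3): Delta=-0.0566 Bond=24.3366
V0=24.4014

Since d<R<u, set p* = (R−d)/(u−d) = 0.6415; price each node as the discounted p*-expectation of its children.
Terminal payoffs: V(4,0)=74.3018, V(4,1)=65.1073, V(4,2)=49.5840, V(4,3)=23.3758, V(4,4)=20.8718
(3,0): S=17.3483. Δ = (V_up−V_dn)/(S_up−S_dn) = (65.1073−74.3018)/(22.5527−13.3582) = -1.0000. V = [p*·65.1073 + (1−p*)·74.3018]/1.11 = 61.6247. B = V − Δ·S = 78.9730.
(3,1): S=29.2893. Δ = (V_up−V_dn)/(S_up−S_dn) = (49.5840−65.1073)/(38.0760−22.5527) = -1.0000. V = [p*·49.5840 + (1−p*)·65.1073]/1.11 = 49.6837. B = V − Δ·S = 78.9730.
(3,2): S=49.4494. Δ = (V_up−V_dn)/(S_up−S_dn) = (23.3758−49.5840)/(64.2842−38.0760) = -1.0000. V = [p*·23.3758 + (1−p*)·49.5840]/1.11 = 29.5236. B = V − Δ·S = 78.9730.
(3,3): S=83.4860. Δ = (V_up−V_dn)/(S_up−S_dn) = (20.8718−23.3758)/(108.5318−64.2842) = -0.0566. V = [p*·20.8718 + (1−p*)·23.3758]/1.11 = 19.6121. B = V − Δ·S = 24.3366.
(2,0): S=22.5302. Δ = (V_up−V_dn)/(S_up−S_dn) = (49.6837−61.6247)/(29.2893−17.3483) = -1.0000. V = [p*·49.6837 + (1−p*)·61.6247]/1.11 = 48.6166. B = V − Δ·S = 71.1468.
(2,1): S=38.0380. Δ = (V_up−V_dn)/(S_up−S_dn) = (29.5236−49.6837)/(49.4494−29.2893) = -1.0000. V = [p*·29.5236 + (1−p*)·49.6837]/1.11 = 33.1088. B = V − Δ·S = 71.1468.
(2,2): S=64.2200. Δ = (V_up−V_dn)/(S_up−S_dn) = (19.6121−29.5236)/(83.4860−49.4494) = -0.2912. V = [p*·19.6121 + (1−p*)·29.5236]/1.11 = 20.8696. B = V − Δ·S = 39.5705.
(1,0): S=29.2600. Δ = (V_up−V_dn)/(S_up−S_dn) = (33.1088−48.6166)/(38.0380−22.5302) = -1.0000. V = [p*·33.1088 + (1−p*)·48.6166]/1.11 = 34.8362. B = V − Δ·S = 64.0962.
(1,1): S=49.4000. Δ = (V_up−V_dn)/(S_up−S_dn) = (20.8696−33.1088)/(64.2200−38.0380) = -0.4675. V = [p*·20.8696 + (1−p*)·33.1088]/1.11 = 22.7543. B = V − Δ·S = 45.8471.
(0,0): S=38.0000. Δ = (V_up−V_dn)/(S_up−S_dn) = (22.7543−34.8362)/(49.4000−29.2600) = -0.5999. V = [p*·22.7543 + (1−p*)·34.8362]/1.11 = 24.4014. B = V − Δ·S = 47.1975.
Check: Δ(0,0)·S0 + B(0,0) = 24.4014 = V0.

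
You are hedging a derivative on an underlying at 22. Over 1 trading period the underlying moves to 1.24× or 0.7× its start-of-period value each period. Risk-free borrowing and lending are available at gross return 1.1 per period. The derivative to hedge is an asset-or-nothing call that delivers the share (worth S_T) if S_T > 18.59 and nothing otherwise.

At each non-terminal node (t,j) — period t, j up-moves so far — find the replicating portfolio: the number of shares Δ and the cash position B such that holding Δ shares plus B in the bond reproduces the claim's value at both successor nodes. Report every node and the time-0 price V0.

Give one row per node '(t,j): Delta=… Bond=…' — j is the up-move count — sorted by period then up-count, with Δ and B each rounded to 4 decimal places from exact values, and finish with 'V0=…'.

(0,0): Delta=2.2963 Bond=-32.1481
V0=18.3704

The replicating-portfolio and risk-neutral prices coincide; use p* = (1.1−0.7)/(1.24−0.7) = 0.7407 for the latter.
Terminal payoffs: V(1,0)=0.0000, V(1,1)=27.2800
  t=0,j=0: stock 22.0000 → up 27.2800 (V=27.2800), down 15.4000 (V=0.0000). Price 18.3704; hedge Δ=2.2963, bond B=-32.1481.
Check: Δ(0,0)·S0 + B(0,0) = 18.3704 = V0.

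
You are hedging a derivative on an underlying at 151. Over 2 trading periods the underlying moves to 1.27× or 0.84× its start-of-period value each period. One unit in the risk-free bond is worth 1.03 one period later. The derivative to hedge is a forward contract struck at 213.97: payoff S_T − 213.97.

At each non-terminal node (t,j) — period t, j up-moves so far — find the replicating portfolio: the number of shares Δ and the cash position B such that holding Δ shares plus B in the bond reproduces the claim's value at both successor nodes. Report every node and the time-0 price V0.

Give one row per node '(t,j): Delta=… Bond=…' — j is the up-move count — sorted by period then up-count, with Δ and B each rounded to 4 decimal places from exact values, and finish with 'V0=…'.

The replicating-portfolio and risk-neutral prices coincide; use p* = (1.03−0.84)/(1.27−0.84) = 0.4419 for the latter.
Terminal payoffs: V(2,0)=-107.4244, V(2,1)=-52.8832, V(2,2)=29.5779
  t=1,j=0: stock 126.8400 → up 161.0868 (V=-52.8832), down 106.5456 (V=-107.4244). Price -80.8979; hedge Δ=1.0000, bond B=-207.7379.
  t=1,j=1: stock 191.7700 → up 243.5479 (V=29.5779), down 161.0868 (V=-52.8832). Price -15.9679; hedge Δ=1.0000, bond B=-207.7379.
  t=0,j=0: stock 151.0000 → up 191.7700 (V=-15.9679), down 126.8400 (V=-80.8979). Price -50.6872; hedge Δ=1.0000, bond B=-201.6872.
Root portfolio cost Δ·151+B reproduces V0=-50.6872.

(0,0): Delta=1.0000 Bond=-201.6872
(1,0): Delta=1.0000 Bond=-207.7379
(1,1): Delta=1.0000 Bond=-207.7379
V0=-50.6872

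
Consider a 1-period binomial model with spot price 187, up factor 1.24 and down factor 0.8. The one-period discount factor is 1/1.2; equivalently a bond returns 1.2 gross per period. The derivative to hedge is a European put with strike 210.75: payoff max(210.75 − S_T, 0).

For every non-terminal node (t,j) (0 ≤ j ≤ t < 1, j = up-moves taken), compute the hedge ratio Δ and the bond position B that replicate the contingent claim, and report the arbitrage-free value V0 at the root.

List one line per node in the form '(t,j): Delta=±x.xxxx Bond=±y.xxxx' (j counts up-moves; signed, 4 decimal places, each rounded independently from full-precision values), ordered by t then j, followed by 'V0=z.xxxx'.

No-arbitrage ⇒ martingale measure with p* = (R−d)/(u−d) = 0.9091.
Payoff layer (t=1): V(1,0)=61.1500, V(1,1)=0.0000
  t=0,j=0: stock 187.0000 → up 231.8800 (V=0.0000), down 149.6000 (V=61.1500). Price 4.6326; hedge Δ=-0.7432, bond B=143.6098.
The time-0 hedge costs 4.6326, which is the no-arbitrage price.

(0,0): Delta=-0.7432 Bond=143.6098
V0=4.6326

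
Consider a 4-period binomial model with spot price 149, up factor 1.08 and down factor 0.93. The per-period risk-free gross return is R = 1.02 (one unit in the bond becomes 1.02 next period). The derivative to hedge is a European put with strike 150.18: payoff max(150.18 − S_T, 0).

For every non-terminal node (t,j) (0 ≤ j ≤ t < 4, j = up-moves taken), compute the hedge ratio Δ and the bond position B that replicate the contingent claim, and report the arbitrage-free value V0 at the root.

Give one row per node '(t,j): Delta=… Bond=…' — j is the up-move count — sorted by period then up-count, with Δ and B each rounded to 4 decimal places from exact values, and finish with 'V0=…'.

No-arbitrage ⇒ martingale measure with p* = (R−d)/(u−d) = 0.6000.
Terminal payoffs: V(4,0)=38.7203, V(4,1)=20.7429, V(4,2)=0.0000, V(4,3)=0.0000, V(4,4)=0.0000
(3,0): S=119.8492. Δ = (V_up−V_dn)/(S_up−S_dn) = (20.7429−38.7203)/(129.4371−111.4597) = -1.0000. V = [p*·20.7429 + (1−p*)·38.7203]/1.02 = 27.3861. B = V − Δ·S = 147.2353.
(3,1): S=139.1797. Δ = (V_up−V_dn)/(S_up−S_dn) = (0.0000−20.7429)/(150.3141−129.4371) = -0.9936. V = [p*·0.0000 + (1−p*)·20.7429]/1.02 = 8.1345. B = V − Δ·S = 146.4203.
(3,2): S=161.6280. Δ = (V_up−V_dn)/(S_up−S_dn) = (0.0000−0.0000)/(174.5583−150.3141) = 0.0000. V = [p*·0.0000 + (1−p*)·0.0000]/1.02 = 0.0000. B = V − Δ·S = 0.0000.
(3,3): S=187.6971. Δ = (V_up−V_dn)/(S_up−S_dn) = (0.0000−0.0000)/(202.7129−174.5583) = 0.0000. V = [p*·0.0000 + (1−p*)·0.0000]/1.02 = 0.0000. B = V − Δ·S = 0.0000.
(2,0): S=128.8701. Δ = (V_up−V_dn)/(S_up−S_dn) = (8.1345−27.3861)/(139.1797−119.8492) = -0.9959. V = [p*·8.1345 + (1−p*)·27.3861]/1.02 = 15.5246. B = V − Δ·S = 143.8689.
(2,1): S=149.6556. Δ = (V_up−V_dn)/(S_up−S_dn) = (0.0000−8.1345)/(161.6280−139.1797) = -0.3624. V = [p*·0.0000 + (1−p*)·8.1345]/1.02 = 3.1900. B = V − Δ·S = 57.4197.
(2,2): S=173.7936. Δ = (V_up−V_dn)/(S_up−S_dn) = (0.0000−0.0000)/(187.6971−161.6280) = 0.0000. V = [p*·0.0000 + (1−p*)·0.0000]/1.02 = 0.0000. B = V − Δ·S = 0.0000.
(1,0): S=138.5700. Δ = (V_up−V_dn)/(S_up−S_dn) = (3.1900−15.5246)/(149.6556−128.8701) = -0.5934. V = [p*·3.1900 + (1−p*)·15.5246]/1.02 = 7.9645. B = V − Δ·S = 90.1955.
(1,1): S=160.9200. Δ = (V_up−V_dn)/(S_up−S_dn) = (0.0000−3.1900)/(173.7936−149.6556) = -0.1322. V = [p*·0.0000 + (1−p*)·3.1900]/1.02 = 1.2510. B = V − Δ·S = 22.5175.
(0,0): S=149.0000. Δ = (V_up−V_dn)/(S_up−S_dn) = (1.2510−7.9645)/(160.9200−138.5700) = -0.3004. V = [p*·1.2510 + (1−p*)·7.9645]/1.02 = 3.8592. B = V − Δ·S = 48.6164.
Self-financing check: at every node Δ·S+B equals the discounted successor values.

(0,0): Delta=-0.3004 Bond=48.6164
(1,0): Delta=-0.5934 Bond=90.1955
(1,1): Delta=-0.1322 Bond=22.5175
(2,0): Delta=-0.9959 Bond=143.8689
(2,1): Delta=-0.3624 Bond=57.4197
(2,2): Delta=0.0000 Bond=0.0000
(3,0): Delta=-1.0000 Bond=147.2353
(3,1): Delta=-0.9936 Bond=146.4203
(3,2): Delta=0.0000 Bond=0.0000
(3,3): Delta=0.0000 Bond=0.0000
V0=3.8592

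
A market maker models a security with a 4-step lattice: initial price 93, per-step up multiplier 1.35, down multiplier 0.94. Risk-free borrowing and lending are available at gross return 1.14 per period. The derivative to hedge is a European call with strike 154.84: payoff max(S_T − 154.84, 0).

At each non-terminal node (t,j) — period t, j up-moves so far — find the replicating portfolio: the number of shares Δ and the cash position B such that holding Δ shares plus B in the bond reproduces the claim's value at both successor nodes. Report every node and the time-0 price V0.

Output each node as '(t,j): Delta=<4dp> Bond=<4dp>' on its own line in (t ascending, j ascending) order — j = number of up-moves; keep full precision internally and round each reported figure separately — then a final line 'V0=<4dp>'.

(0,0): Delta=0.5827 Bond=-40.5436
(1,0): Delta=0.3078 Bond=-22.1845
(1,1): Delta=0.7837 Bond=-71.4566
(2,0): Delta=0.0000 Bond=0.0000
(2,1): Delta=0.5328 Bond=-51.8452
(2,2): Delta=0.9672 Bond=-112.5567
(3,0): Delta=0.0000 Bond=0.0000
(3,1): Delta=0.0000 Bond=0.0000
(3,2): Delta=0.9223 Bond=-121.1622
(3,3): Delta=1.0000 Bond=-135.8246
V0=13.6477

No-arbitrage ⇒ martingale measure with p* = (R−d)/(u−d) = 0.4878.
Payoff layer (t=4): V(4,0)=0.0000, V(4,1)=0.0000, V(4,2)=0.0000, V(4,3)=60.2460, V(4,4)=154.0601
Node (3,0) S=77.2443: V=(p*·0.0000+(1−p*)·0.0000)/1.14=0.0000; Δ=(0.0000−0.0000)/(104.2798−72.6097)=0.0000; B=V−Δ·S=0.0000
Node (3,1) S=110.9360: V=(p*·0.0000+(1−p*)·0.0000)/1.14=0.0000; Δ=(0.0000−0.0000)/(149.7636−104.2798)=0.0000; B=V−Δ·S=0.0000
Node (3,2) S=159.3230: V=(p*·60.2460+(1−p*)·0.0000)/1.14=25.7792; Δ=(60.2460−0.0000)/(215.0860−149.7636)=0.9223; B=V−Δ·S=-121.1622
Node (3,3) S=228.8149: V=(p*·154.0601+(1−p*)·60.2460)/1.14=92.9903; Δ=(154.0601−60.2460)/(308.9001−215.0860)=1.0000; B=V−Δ·S=-135.8246
Node (2,0) S=82.1748: V=(p*·0.0000+(1−p*)·0.0000)/1.14=0.0000; Δ=(0.0000−0.0000)/(110.9360−77.2443)=0.0000; B=V−Δ·S=0.0000
Node (2,1) S=118.0170: V=(p*·25.7792+(1−p*)·0.0000)/1.14=11.0309; Δ=(25.7792−0.0000)/(159.3230−110.9360)=0.5328; B=V−Δ·S=-51.8452
Node (2,2) S=169.4925: V=(p*·92.9903+(1−p*)·25.7792)/1.14=51.3729; Δ=(92.9903−25.7792)/(228.8149−159.3230)=0.9672; B=V−Δ·S=-112.5567
Node (1,0) S=87.4200: V=(p*·11.0309+(1−p*)·0.0000)/1.14=4.7201; Δ=(11.0309−0.0000)/(118.0170−82.1748)=0.3078; B=V−Δ·S=-22.1845
Node (1,1) S=125.5500: V=(p*·51.3729+(1−p*)·11.0309)/1.14=26.9385; Δ=(51.3729−11.0309)/(169.4925−118.0170)=0.7837; B=V−Δ·S=-71.4566
Node (0,0) S=93.0000: V=(p*·26.9385+(1−p*)·4.7201)/1.14=13.6477; Δ=(26.9385−4.7201)/(125.5500−87.4200)=0.5827; B=V−Δ·S=-40.5436
Self-financing check: at every node Δ·S+B equals the discounted successor values.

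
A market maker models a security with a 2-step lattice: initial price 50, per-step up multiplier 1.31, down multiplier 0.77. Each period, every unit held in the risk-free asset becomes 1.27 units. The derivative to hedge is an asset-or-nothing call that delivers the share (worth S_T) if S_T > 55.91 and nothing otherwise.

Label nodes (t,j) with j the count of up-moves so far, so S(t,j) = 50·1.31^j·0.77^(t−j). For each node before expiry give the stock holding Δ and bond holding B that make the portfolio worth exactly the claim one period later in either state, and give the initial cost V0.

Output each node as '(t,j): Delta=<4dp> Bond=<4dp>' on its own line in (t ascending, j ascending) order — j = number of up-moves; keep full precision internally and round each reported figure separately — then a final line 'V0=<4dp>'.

(0,0): Delta=2.3170 Bond=-70.2390
(1,0): Delta=0.0000 Bond=0.0000
(1,1): Delta=2.4259 Bond=-96.3398
V0=45.6097

Since d<R<u, set p* = (R−d)/(u−d) = 0.9259; price each node as the discounted p*-expectation of its children.
At expiry t=2: V(2,0)=0.0000, V(2,1)=0.0000, V(2,2)=85.8050
(1,0): S=38.5000. Δ = (V_up−V_dn)/(S_up−S_dn) = (0.0000−0.0000)/(50.4350−29.6450) = 0.0000. V = [p*·0.0000 + (1−p*)·0.0000]/1.27 = 0.0000. B = V − Δ·S = 0.0000.
(1,1): S=65.5000. Δ = (V_up−V_dn)/(S_up−S_dn) = (85.8050−0.0000)/(85.8050−50.4350) = 2.4259. V = [p*·85.8050 + (1−p*)·0.0000]/1.27 = 62.5583. B = V − Δ·S = -96.3398.
(0,0): S=50.0000. Δ = (V_up−V_dn)/(S_up−S_dn) = (62.5583−0.0000)/(65.5000−38.5000) = 2.3170. V = [p*·62.5583 + (1−p*)·0.0000]/1.27 = 45.6097. B = V − Δ·S = -70.2390.
Each (Δ,B) replicates both successor values, so the strategy is self-financing and V0 is arbitrage-free.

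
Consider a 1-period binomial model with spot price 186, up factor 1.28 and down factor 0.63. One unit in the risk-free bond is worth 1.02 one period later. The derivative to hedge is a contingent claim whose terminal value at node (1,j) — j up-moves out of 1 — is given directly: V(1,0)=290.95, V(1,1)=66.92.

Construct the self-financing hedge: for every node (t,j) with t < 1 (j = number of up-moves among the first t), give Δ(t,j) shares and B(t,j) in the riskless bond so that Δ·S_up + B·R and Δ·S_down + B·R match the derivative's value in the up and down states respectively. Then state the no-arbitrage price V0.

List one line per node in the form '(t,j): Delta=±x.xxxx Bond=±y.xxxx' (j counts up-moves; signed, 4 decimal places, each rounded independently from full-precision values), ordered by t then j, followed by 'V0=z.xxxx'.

Since d<R<u, set p* = (R−d)/(u−d) = 0.6000; price each node as the discounted p*-expectation of its children.
At expiry t=1: V(1,0)=290.9500, V(1,1)=66.9200
Node (0,0) S=186.0000: V=(p*·66.9200+(1−p*)·290.9500)/1.02=153.4627; Δ=(66.9200−290.9500)/(238.0800−117.1800)=-1.8530; B=V−Δ·S=498.1243
Check: Δ(0,0)·S0 + B(0,0) = 153.4627 = V0.

(0,0): Delta=-1.8530 Bond=498.1243
V0=153.4627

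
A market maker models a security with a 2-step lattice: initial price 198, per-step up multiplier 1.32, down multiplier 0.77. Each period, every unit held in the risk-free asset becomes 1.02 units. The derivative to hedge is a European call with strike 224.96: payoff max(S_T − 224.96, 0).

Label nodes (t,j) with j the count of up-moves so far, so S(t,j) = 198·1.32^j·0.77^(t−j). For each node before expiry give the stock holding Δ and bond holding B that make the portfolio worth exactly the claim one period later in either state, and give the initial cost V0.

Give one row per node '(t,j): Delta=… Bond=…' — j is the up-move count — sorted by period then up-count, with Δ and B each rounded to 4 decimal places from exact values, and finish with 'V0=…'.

No-arbitrage ⇒ martingale measure with p* = (R−d)/(u−d) = 0.4545.
Terminal values V(2,·): V(2,0)=0.0000, V(2,1)=0.0000, V(2,2)=120.0352
(1,0): S=152.4600. Δ = (V_up−V_dn)/(S_up−S_dn) = (0.0000−0.0000)/(201.2472−117.3942) = 0.0000. V = [p*·0.0000 + (1−p*)·0.0000]/1.02 = 0.0000. B = V − Δ·S = 0.0000.
(1,1): S=261.3600. Δ = (V_up−V_dn)/(S_up−S_dn) = (120.0352−0.0000)/(344.9952−201.2472) = 0.8350. V = [p*·120.0352 + (1−p*)·0.0000]/1.02 = 53.4916. B = V − Δ·S = -164.7542.
(0,0): S=198.0000. Δ = (V_up−V_dn)/(S_up−S_dn) = (53.4916−0.0000)/(261.3600−152.4600) = 0.4912. V = [p*·53.4916 + (1−p*)·0.0000]/1.02 = 23.8376. B = V − Δ·S = -73.4199.
Self-financing check: at every node Δ·S+B equals the discounted successor values.

(0,0): Delta=0.4912 Bond=-73.4199
(1,0): Delta=0.0000 Bond=0.0000
(1,1): Delta=0.8350 Bond=-164.7542
V0=23.8376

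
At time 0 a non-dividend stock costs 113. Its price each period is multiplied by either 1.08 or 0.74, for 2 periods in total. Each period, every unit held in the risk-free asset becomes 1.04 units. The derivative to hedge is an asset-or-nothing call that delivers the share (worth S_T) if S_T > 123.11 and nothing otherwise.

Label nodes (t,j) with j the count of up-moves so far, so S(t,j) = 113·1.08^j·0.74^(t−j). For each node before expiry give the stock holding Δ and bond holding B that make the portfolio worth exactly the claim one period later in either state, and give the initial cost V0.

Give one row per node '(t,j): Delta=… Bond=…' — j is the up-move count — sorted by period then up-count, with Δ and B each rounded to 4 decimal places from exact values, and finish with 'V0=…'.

(0,0): Delta=2.9106 Bond=-234.0208
(1,0): Delta=0.0000 Bond=0.0000
(1,1): Delta=3.1765 Bond=-275.8325
V0=94.8733

The replicating-portfolio and risk-neutral prices coincide; use p* = (1.04−0.74)/(1.08−0.74) = 0.8824 for the latter.
Payoff layer (t=2): V(2,0)=0.0000, V(2,1)=0.0000, V(2,2)=131.8032
(1,0): S=83.6200. Δ = (V_up−V_dn)/(S_up−S_dn) = (0.0000−0.0000)/(90.3096−61.8788) = 0.0000. V = [p*·0.0000 + (1−p*)·0.0000]/1.04 = 0.0000. B = V − Δ·S = 0.0000.
(1,1): S=122.0400. Δ = (V_up−V_dn)/(S_up−S_dn) = (131.8032−0.0000)/(131.8032−90.3096) = 3.1765. V = [p*·131.8032 + (1−p*)·0.0000]/1.04 = 111.8240. B = V − Δ·S = -275.8325.
(0,0): S=113.0000. Δ = (V_up−V_dn)/(S_up−S_dn) = (111.8240−0.0000)/(122.0400−83.6200) = 2.9106. V = [p*·111.8240 + (1−p*)·0.0000]/1.04 = 94.8733. B = V − Δ·S = -234.0208.
Root portfolio cost Δ·113+B reproduces V0=94.8733.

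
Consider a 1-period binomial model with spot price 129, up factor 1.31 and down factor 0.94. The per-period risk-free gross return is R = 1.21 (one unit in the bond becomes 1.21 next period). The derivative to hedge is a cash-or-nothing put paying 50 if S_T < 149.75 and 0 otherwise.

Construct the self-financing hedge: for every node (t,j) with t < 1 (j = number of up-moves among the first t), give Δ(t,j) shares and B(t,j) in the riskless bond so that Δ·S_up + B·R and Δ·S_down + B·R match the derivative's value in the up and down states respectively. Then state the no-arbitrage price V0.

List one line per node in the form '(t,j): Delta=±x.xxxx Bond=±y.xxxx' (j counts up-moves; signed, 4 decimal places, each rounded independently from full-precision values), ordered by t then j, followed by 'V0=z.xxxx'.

Risk-neutral probability p* = (R−d)/(u−d) = (1.21−0.94)/(1.31−0.94) = 0.7297.
Terminal values V(1,·): V(1,0)=50.0000, V(1,1)=0.0000
  t=0,j=0: stock 129.0000 → up 168.9900 (V=0.0000), down 121.2600 (V=50.0000). Price 11.1682; hedge Δ=-1.0476, bond B=146.3033.
Self-financing check: at every node Δ·S+B equals the discounted successor values.

(0,0): Delta=-1.0476 Bond=146.3033
V0=11.1682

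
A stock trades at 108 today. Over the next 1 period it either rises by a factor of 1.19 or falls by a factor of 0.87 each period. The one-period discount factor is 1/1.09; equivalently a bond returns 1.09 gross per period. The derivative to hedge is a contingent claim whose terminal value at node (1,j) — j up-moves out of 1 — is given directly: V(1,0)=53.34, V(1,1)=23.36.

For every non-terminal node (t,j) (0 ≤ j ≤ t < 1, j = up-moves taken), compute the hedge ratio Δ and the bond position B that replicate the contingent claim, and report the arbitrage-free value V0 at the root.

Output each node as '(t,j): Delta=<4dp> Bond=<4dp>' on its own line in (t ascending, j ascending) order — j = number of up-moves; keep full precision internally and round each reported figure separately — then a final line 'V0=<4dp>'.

Risk-neutral probability p* = (R−d)/(u−d) = (1.09−0.87)/(1.19−0.87) = 0.6875.
Terminal values V(1,·): V(1,0)=53.3400, V(1,1)=23.3600
(0,0): S=108.0000. Δ = (V_up−V_dn)/(S_up−S_dn) = (23.3600−53.3400)/(128.5200−93.9600) = -0.8675. V = [p*·23.3600 + (1−p*)·53.3400]/1.09 = 30.0264. B = V − Δ·S = 123.7139.
Root portfolio cost Δ·108+B reproduces V0=30.0264.

(0,0): Delta=-0.8675 Bond=123.7139
V0=30.0264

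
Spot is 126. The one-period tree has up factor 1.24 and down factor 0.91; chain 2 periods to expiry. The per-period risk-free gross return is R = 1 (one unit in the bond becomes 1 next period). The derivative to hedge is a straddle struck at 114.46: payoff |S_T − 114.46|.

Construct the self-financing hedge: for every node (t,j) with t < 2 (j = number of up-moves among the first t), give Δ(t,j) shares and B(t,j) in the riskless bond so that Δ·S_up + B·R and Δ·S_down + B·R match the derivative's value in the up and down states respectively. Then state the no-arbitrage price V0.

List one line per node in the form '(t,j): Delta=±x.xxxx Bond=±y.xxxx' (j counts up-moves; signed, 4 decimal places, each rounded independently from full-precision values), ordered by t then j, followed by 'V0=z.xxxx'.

Since d<R<u, set p* = (R−d)/(u−d) = 0.2727; price each node as the discounted p*-expectation of its children.
At expiry t=2: V(2,0)=10.1194, V(2,1)=27.7184, V(2,2)=79.2776
Node (1,0) S=114.6600: V=(p*·27.7184+(1−p*)·10.1194)/1=14.9191; Δ=(27.7184−10.1194)/(142.1784−104.3406)=0.4651; B=V−Δ·S=-38.4112
Node (1,1) S=156.2400: V=(p*·79.2776+(1−p*)·27.7184)/1=41.7800; Δ=(79.2776−27.7184)/(193.7376−142.1784)=1.0000; B=V−Δ·S=-114.4600
Node (0,0) S=126.0000: V=(p*·41.7800+(1−p*)·14.9191)/1=22.2448; Δ=(41.7800−14.9191)/(156.2400−114.6600)=0.6460; B=V−Δ·S=-59.1518
The time-0 hedge costs 22.2448, which is the no-arbitrage price.

(0,0): Delta=0.6460 Bond=-59.1518
(1,0): Delta=0.4651 Bond=-38.4112
(1,1): Delta=1.0000 Bond=-114.4600
V0=22.2448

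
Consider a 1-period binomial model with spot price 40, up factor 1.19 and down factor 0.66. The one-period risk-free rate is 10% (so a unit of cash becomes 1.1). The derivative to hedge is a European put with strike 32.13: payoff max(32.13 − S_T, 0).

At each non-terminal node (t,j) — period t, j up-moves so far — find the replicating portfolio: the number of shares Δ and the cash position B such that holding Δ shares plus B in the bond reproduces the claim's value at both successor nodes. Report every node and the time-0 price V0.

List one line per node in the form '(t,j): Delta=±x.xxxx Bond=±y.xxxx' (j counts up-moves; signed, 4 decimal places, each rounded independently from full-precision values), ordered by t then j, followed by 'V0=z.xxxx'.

(0,0): Delta=-0.2703 Bond=11.6959
V0=0.8846

Risk-neutral probability p* = (R−d)/(u−d) = (1.1−0.66)/(1.19−0.66) = 0.8302.
Payoff layer (t=1): V(1,0)=5.7300, V(1,1)=0.0000
(0,0): S=40.0000. Δ = (V_up−V_dn)/(S_up−S_dn) = (0.0000−5.7300)/(47.6000−26.4000) = -0.2703. V = [p*·0.0000 + (1−p*)·5.7300]/1.1 = 0.8846. B = V − Δ·S = 11.6959.
Root portfolio cost Δ·40+B reproduces V0=0.8846.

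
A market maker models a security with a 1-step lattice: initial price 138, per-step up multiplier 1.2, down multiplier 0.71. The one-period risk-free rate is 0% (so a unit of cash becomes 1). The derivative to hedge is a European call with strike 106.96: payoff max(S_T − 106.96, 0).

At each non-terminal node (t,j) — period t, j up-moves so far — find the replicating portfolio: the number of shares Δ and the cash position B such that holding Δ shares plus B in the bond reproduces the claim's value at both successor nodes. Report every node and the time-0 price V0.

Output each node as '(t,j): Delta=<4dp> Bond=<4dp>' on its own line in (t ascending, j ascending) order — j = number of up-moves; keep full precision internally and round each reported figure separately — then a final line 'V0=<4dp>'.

Under the risk-neutral measure, an up-move has probability p* = (R−d)/(u−d) = 0.5918 and values discount at R = 1.
Payoff layer (t=1): V(1,0)=0.0000, V(1,1)=58.6400
  t=0,j=0: stock 138.0000 → up 165.6000 (V=58.6400), down 97.9800 (V=0.0000). Price 34.7053; hedge Δ=0.8672, bond B=-84.9682.
Self-financing check: at every node Δ·S+B equals the discounted successor values.

(0,0): Delta=0.8672 Bond=-84.9682
V0=34.7053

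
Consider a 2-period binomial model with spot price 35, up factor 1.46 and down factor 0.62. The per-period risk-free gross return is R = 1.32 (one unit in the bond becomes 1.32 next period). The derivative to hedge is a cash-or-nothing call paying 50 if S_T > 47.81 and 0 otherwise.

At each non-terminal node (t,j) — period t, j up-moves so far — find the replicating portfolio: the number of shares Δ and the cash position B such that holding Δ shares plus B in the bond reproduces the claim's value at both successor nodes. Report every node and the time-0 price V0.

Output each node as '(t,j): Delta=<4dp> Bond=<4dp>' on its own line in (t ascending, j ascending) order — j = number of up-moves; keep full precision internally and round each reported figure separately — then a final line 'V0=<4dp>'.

Under the risk-neutral measure, an up-move has probability p* = (R−d)/(u−d) = 0.8333 and values discount at R = 1.32.
Terminal values V(2,·): V(2,0)=0.0000, V(2,1)=0.0000, V(2,2)=50.0000
(1,0): S=21.7000. Δ = (V_up−V_dn)/(S_up−S_dn) = (0.0000−0.0000)/(31.6820−13.4540) = 0.0000. V = [p*·0.0000 + (1−p*)·0.0000]/1.32 = 0.0000. B = V − Δ·S = 0.0000.
(1,1): S=51.1000. Δ = (V_up−V_dn)/(S_up−S_dn) = (50.0000−0.0000)/(74.6060−31.6820) = 1.1648. V = [p*·50.0000 + (1−p*)·0.0000]/1.32 = 31.5657. B = V − Δ·S = -27.9582.
(0,0): S=35.0000. Δ = (V_up−V_dn)/(S_up−S_dn) = (31.5657−0.0000)/(51.1000−21.7000) = 1.0737. V = [p*·31.5657 + (1−p*)·0.0000]/1.32 = 19.9278. B = V − Δ·S = -17.6503.
Check: Δ(0,0)·S0 + B(0,0) = 19.9278 = V0.

(0,0): Delta=1.0737 Bond=-17.6503
(1,0): Delta=0.0000 Bond=0.0000
(1,1): Delta=1.1648 Bond=-27.9582
V0=19.9278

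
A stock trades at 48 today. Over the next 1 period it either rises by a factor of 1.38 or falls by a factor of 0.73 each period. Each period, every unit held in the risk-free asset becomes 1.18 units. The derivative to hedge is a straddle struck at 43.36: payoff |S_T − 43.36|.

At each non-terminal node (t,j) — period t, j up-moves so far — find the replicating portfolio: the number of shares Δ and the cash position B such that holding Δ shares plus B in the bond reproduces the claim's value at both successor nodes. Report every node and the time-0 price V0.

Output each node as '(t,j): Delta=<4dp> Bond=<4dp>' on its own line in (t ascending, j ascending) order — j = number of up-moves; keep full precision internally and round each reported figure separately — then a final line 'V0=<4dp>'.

(0,0): Delta=0.4667 Bond=-6.8068
V0=15.5932

The replicating-portfolio and risk-neutral prices coincide; use p* = (1.18−0.73)/(1.38−0.73) = 0.6923 for the latter.
Terminal payoffs: V(1,0)=8.3200, V(1,1)=22.8800
Node (0,0) S=48.0000: V=(p*·22.8800+(1−p*)·8.3200)/1.18=15.5932; Δ=(22.8800−8.3200)/(66.2400−35.0400)=0.4667; B=V−Δ·S=-6.8068
Each (Δ,B) replicates both successor values, so the strategy is self-financing and V0 is arbitrage-free.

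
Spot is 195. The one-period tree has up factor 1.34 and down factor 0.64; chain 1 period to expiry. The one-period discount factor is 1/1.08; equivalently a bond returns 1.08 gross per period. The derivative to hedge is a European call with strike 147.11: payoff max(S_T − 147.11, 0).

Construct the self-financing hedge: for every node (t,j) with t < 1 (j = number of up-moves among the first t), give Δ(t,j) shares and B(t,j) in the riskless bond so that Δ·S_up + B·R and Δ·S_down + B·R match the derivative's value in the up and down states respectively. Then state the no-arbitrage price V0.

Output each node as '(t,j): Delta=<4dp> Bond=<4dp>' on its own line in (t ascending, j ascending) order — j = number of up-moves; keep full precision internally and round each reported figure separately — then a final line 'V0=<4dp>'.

Under the risk-neutral measure, an up-move has probability p* = (R−d)/(u−d) = 0.6286 and values discount at R = 1.08.
At expiry t=1: V(1,0)=0.0000, V(1,1)=114.1900
Node (0,0) S=195.0000: V=(p*·114.1900+(1−p*)·0.0000)/1.08=66.4598; Δ=(114.1900−0.0000)/(261.3000−124.8000)=0.8366; B=V−Δ·S=-96.6688
The time-0 hedge costs 66.4598, which is the no-arbitrage price.

(0,0): Delta=0.8366 Bond=-96.6688
V0=66.4598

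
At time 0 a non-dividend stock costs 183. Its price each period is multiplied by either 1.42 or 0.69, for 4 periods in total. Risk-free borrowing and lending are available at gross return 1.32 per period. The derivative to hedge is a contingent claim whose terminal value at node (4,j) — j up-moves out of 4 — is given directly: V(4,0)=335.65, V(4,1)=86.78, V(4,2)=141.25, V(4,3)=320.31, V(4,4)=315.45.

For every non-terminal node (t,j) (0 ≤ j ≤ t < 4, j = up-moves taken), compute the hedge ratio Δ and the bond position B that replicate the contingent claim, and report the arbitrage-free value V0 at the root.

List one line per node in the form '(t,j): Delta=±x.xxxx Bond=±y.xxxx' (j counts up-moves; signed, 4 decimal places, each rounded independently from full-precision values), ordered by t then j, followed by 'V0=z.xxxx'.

(0,0): Delta=0.1747 Bond=67.0133
(1,0): Delta=0.8815 Bond=-0.7805
(1,1): Delta=0.1202 Bond=102.6224
(2,0): Delta=0.1539 Bond=62.3640
(2,1): Delta=0.9376 Bond=-11.0929
(2,2): Delta=0.0572 Bond=158.7241
(3,0): Delta=-5.6709 Bond=432.4873
(3,1): Delta=0.6031 Bond=26.7384
(3,2): Delta=0.9634 Bond=-21.2110
(3,3): Delta=-0.0127 Bond=246.1392
V0=98.9907

The replicating-portfolio and risk-neutral prices coincide; use p* = (1.32−0.69)/(1.42−0.69) = 0.8630 for the latter.
Terminal payoffs: V(4,0)=335.6500, V(4,1)=86.7800, V(4,2)=141.2500, V(4,3)=320.3100, V(4,4)=315.4500
(3,0): S=60.1171. Δ = (V_up−V_dn)/(S_up−S_dn) = (86.7800−335.6500)/(85.3663−41.4808) = -5.6709. V = [p*·86.7800 + (1−p*)·335.6500]/1.32 = 91.5695. B = V − Δ·S = 432.4873.
(3,1): S=123.7193. Δ = (V_up−V_dn)/(S_up−S_dn) = (141.2500−86.7800)/(175.6815−85.3663) = 0.6031. V = [p*·141.2500 + (1−p*)·86.7800]/1.32 = 101.3548. B = V − Δ·S = 26.7384.
(3,2): S=254.6108. Δ = (V_up−V_dn)/(S_up−S_dn) = (320.3100−141.2500)/(361.5474−175.6815) = 0.9634. V = [p*·320.3100 + (1−p*)·141.2500]/1.32 = 224.0767. B = V − Δ·S = -21.2110.
(3,3): S=523.9817. Δ = (V_up−V_dn)/(S_up−S_dn) = (315.4500−320.3100)/(744.0540−361.5474) = -0.0127. V = [p*·315.4500 + (1−p*)·320.3100]/1.32 = 239.4816. B = V − Δ·S = 246.1392.
(2,0): S=87.1263. Δ = (V_up−V_dn)/(S_up−S_dn) = (101.3548−91.5695)/(123.7193−60.1171) = 0.1539. V = [p*·101.3548 + (1−p*)·91.5695]/1.32 = 75.7685. B = V − Δ·S = 62.3640.
(2,1): S=179.3034. Δ = (V_up−V_dn)/(S_up−S_dn) = (224.0767−101.3548)/(254.6108−123.7193) = 0.9376. V = [p*·224.0767 + (1−p*)·101.3548]/1.32 = 157.0193. B = V − Δ·S = -11.0929.
(2,2): S=369.0012. Δ = (V_up−V_dn)/(S_up−S_dn) = (239.4816−224.0767)/(523.9817−254.6108) = 0.0572. V = [p*·239.4816 + (1−p*)·224.0767]/1.32 = 179.8268. B = V − Δ·S = 158.7241.
(1,0): S=126.2700. Δ = (V_up−V_dn)/(S_up−S_dn) = (157.0193−75.7685)/(179.3034−87.1263) = 0.8815. V = [p*·157.0193 + (1−p*)·75.7685]/1.32 = 110.5220. B = V − Δ·S = -0.7805.
(1,1): S=259.8600. Δ = (V_up−V_dn)/(S_up−S_dn) = (179.8268−157.0193)/(369.0012−179.3034) = 0.1202. V = [p*·179.8268 + (1−p*)·157.0193]/1.32 = 133.8655. B = V − Δ·S = 102.6224.
(0,0): S=183.0000. Δ = (V_up−V_dn)/(S_up−S_dn) = (133.8655−110.5220)/(259.8600−126.2700) = 0.1747. V = [p*·133.8655 + (1−p*)·110.5220]/1.32 = 98.9907. B = V − Δ·S = 67.0133.
Root portfolio cost Δ·183+B reproduces V0=98.9907.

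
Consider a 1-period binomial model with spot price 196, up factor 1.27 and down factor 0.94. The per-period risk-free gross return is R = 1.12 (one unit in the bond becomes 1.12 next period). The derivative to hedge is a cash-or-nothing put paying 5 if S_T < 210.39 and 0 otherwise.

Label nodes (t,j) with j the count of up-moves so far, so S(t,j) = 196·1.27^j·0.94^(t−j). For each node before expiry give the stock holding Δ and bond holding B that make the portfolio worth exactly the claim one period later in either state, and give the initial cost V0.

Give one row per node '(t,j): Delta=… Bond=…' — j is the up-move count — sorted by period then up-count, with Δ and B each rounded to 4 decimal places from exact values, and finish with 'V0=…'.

(0,0): Delta=-0.0773 Bond=17.1807
V0=2.0292

Under the risk-neutral measure, an up-move has probability p* = (R−d)/(u−d) = 0.5455 and values discount at R = 1.12.
Terminal values V(1,·): V(1,0)=5.0000, V(1,1)=0.0000
(0,0): S=196.0000. Δ = (V_up−V_dn)/(S_up−S_dn) = (0.0000−5.0000)/(248.9200−184.2400) = -0.0773. V = [p*·0.0000 + (1−p*)·5.0000]/1.12 = 2.0292. B = V − Δ·S = 17.1807.
Check: Δ(0,0)·S0 + B(0,0) = 2.0292 = V0.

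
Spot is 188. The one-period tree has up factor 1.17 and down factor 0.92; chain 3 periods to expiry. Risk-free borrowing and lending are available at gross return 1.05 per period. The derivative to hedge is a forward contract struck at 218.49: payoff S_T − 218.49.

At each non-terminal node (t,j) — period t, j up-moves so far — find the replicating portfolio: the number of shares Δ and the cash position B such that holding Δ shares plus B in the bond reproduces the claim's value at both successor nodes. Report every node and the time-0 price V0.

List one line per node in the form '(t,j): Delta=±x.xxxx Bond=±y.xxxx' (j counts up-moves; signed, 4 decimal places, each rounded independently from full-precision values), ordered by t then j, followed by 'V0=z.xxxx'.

(0,0): Delta=1.0000 Bond=-188.7399
(1,0): Delta=1.0000 Bond=-198.1769
(1,1): Delta=1.0000 Bond=-198.1769
(2,0): Delta=1.0000 Bond=-208.0857
(2,1): Delta=1.0000 Bond=-208.0857
(2,2): Delta=1.0000 Bond=-208.0857
V0=-0.7399

The replicating-portfolio and risk-neutral prices coincide; use p* = (1.05−0.92)/(1.17−0.92) = 0.5200 for the latter.
Terminal payoffs: V(3,0)=-72.0967, V(3,1)=-32.3159, V(3,2)=18.2749, V(3,3)=82.6132
(2,0): S=159.1232. Δ = (V_up−V_dn)/(S_up−S_dn) = (-32.3159−-72.0967)/(186.1741−146.3933) = 1.0000. V = [p*·-32.3159 + (1−p*)·-72.0967]/1.05 = -48.9625. B = V − Δ·S = -208.0857.
(2,1): S=202.3632. Δ = (V_up−V_dn)/(S_up−S_dn) = (18.2749−-32.3159)/(236.7649−186.1741) = 1.0000. V = [p*·18.2749 + (1−p*)·-32.3159]/1.05 = -5.7225. B = V − Δ·S = -208.0857.
(2,2): S=257.3532. Δ = (V_up−V_dn)/(S_up−S_dn) = (82.6132−18.2749)/(301.1032−236.7649) = 1.0000. V = [p*·82.6132 + (1−p*)·18.2749]/1.05 = 49.2675. B = V − Δ·S = -208.0857.
(1,0): S=172.9600. Δ = (V_up−V_dn)/(S_up−S_dn) = (-5.7225−-48.9625)/(202.3632−159.1232) = 1.0000. V = [p*·-5.7225 + (1−p*)·-48.9625]/1.05 = -25.2169. B = V − Δ·S = -198.1769.
(1,1): S=219.9600. Δ = (V_up−V_dn)/(S_up−S_dn) = (49.2675−-5.7225)/(257.3532−202.3632) = 1.0000. V = [p*·49.2675 + (1−p*)·-5.7225]/1.05 = 21.7831. B = V − Δ·S = -198.1769.
(0,0): S=188.0000. Δ = (V_up−V_dn)/(S_up−S_dn) = (21.7831−-25.2169)/(219.9600−172.9600) = 1.0000. V = [p*·21.7831 + (1−p*)·-25.2169]/1.05 = -0.7399. B = V − Δ·S = -188.7399.
Each (Δ,B) replicates both successor values, so the strategy is self-financing and V0 is arbitrage-free.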